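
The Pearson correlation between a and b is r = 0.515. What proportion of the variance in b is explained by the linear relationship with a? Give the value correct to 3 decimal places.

0.265

r² = (0.515)² = 0.265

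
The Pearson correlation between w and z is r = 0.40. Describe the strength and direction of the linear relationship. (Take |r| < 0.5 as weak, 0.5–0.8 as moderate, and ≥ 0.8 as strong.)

r = 0.40 > 0 so the relationship is positive.
|r| = 0.40, which falls in the weak range.

weak positive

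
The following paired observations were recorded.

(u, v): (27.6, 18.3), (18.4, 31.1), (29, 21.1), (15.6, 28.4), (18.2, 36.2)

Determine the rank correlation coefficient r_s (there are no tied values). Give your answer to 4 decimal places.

-0.6000

Rank u: 4, 3, 5, 1, 2
Rank v: 1, 4, 2, 3, 5
d = rank(u) − rank(v): 3, -1, 3, -2, -3; Σd² = 32
ρ = 1 − 6Σd² / [n(n²−1)] = 1 − 6×32 / (5×24) = 1 − 192/120 ≈ -0.6000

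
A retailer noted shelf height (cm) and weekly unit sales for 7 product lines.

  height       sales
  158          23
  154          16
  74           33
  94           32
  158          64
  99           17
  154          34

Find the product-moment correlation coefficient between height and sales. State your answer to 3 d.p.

0.197

n = 7, Σx = 891, Σy = 219, Σx² = 121473, Σy² = 8439, Σxy = 28579
nΣxy − ΣxΣy = 200053 − 195129 = 4924
nΣx² − (Σx)² = 850311 − 793881 = 56430; nΣy² − (Σy)² = 59073 − 47961 = 11112
r = 4924 / √(56430 × 11112) = 4924 / 25040.9696 ≈ 0.197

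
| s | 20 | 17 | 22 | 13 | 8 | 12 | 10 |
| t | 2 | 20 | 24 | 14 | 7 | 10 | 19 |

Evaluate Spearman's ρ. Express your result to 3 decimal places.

0.357

Rank s: 6, 5, 7, 4, 1, 3, 2
Rank t: 1, 6, 7, 4, 2, 3, 5
d = rank(s) − rank(t): 5, -1, 0, 0, -1, 0, -3; Σd² = 36
ρ = 1 − 6Σd² / [n(n²−1)] = 1 − 6×36 / (7×48) = 1 − 216/336 ≈ 0.357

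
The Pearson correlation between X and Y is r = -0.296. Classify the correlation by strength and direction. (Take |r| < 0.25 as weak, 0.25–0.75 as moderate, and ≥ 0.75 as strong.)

moderate negative

r = -0.296 < 0 so the relationship is negative.
|r| = 0.296, which falls in the moderate range.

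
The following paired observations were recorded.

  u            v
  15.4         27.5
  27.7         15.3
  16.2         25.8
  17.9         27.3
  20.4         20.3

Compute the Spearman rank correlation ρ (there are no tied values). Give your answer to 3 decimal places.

-0.900

Rank u: 1, 5, 2, 3, 4
Rank v: 5, 1, 3, 4, 2
d = rank(u) − rank(v): -4, 4, -1, -1, 2; Σd² = 38
ρ = 1 − 6Σd² / [n(n²−1)] = 1 − 6×38 / (5×24) = 1 − 228/120 ≈ -0.900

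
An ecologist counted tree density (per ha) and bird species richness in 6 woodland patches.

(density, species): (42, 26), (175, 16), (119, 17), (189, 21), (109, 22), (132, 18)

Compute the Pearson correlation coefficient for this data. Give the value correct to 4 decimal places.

-0.6740

n = 6, Σx = 766, Σy = 120, Σx² = 111576, Σy² = 2470, Σxy = 14658
nΣxy − ΣxΣy = 87948 − 91920 = -3972
nΣx² − (Σx)² = 669456 − 586756 = 82700; nΣy² − (Σy)² = 14820 − 14400 = 420
r = -3972 / √(82700 × 420) = -3972 / 5893.5558 ≈ -0.6740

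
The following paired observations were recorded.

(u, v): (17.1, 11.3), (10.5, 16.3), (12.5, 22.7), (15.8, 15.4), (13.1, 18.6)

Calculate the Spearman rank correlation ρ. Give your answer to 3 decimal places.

-0.700

Rank u: 5, 1, 2, 4, 3
Rank v: 1, 3, 5, 2, 4
d = rank(u) − rank(v): 4, -2, -3, 2, -1; Σd² = 34
ρ = 1 − 6Σd² / [n(n²−1)] = 1 − 6×34 / (5×24) = 1 − 204/120 ≈ -0.700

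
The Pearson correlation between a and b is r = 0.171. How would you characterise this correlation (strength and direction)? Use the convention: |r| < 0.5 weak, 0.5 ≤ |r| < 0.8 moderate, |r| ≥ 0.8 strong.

r = 0.171 > 0 so the relationship is positive.
|r| = 0.171, which falls in the weak range.

weak positive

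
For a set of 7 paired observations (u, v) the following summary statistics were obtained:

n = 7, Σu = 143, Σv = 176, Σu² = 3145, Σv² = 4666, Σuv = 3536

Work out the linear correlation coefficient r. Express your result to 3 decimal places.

r = (nΣuv − ΣuΣv) / √[(nΣu² − (Σu)²)(nΣv² − (Σv)²)]
Numerator: 7×3536 − 143×176 = -416
Denominator: √[(22015 − 20449)(32662 − 30976)] = √[1566 × 1686] = 1624.8926
r = -416 / 1624.8926 ≈ -0.256

-0.256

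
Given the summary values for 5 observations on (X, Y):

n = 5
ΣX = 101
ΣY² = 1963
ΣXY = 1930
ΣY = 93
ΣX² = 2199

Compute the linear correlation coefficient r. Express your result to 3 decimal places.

r = (nΣXY − ΣXΣY) / √[(nΣX² − (ΣX)²)(nΣY² − (ΣY)²)]
Numerator: 5×1930 − 101×93 = 257
Denominator: √[(10995 − 10201)(9815 − 8649)] = √[794 × 1166] = 962.1871
r = 257 / 962.1871 ≈ 0.267

0.267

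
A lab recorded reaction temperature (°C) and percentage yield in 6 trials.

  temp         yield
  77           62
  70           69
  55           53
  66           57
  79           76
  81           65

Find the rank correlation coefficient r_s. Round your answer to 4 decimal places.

0.7143

Rank temp: 4, 3, 1, 2, 5, 6
Rank yield: 3, 5, 1, 2, 6, 4
d = rank(temp) − rank(yield): 1, -2, 0, 0, -1, 2; Σd² = 10
ρ = 1 − 6Σd² / [n(n²−1)] = 1 − 6×10 / (6×35) = 1 − 60/210 ≈ 0.7143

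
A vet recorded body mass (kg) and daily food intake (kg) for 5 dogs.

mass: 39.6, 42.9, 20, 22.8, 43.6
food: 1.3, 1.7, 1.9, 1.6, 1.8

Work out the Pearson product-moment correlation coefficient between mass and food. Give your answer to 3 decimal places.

n = 5, Σx = 168.9, Σy = 8.3, Σx² = 6229.37, Σy² = 13.99, Σxy = 277.37
nΣxy − ΣxΣy = 1386.85 − 1401.87 = -15.02
nΣx² − (Σx)² = 31146.85 − 28527.21 = 2619.64; nΣy² − (Σy)² = 69.95 − 68.89 = 1.06
r = -15.02 / √(2619.64 × 1.06) = -15.02 / 52.6955 ≈ -0.285

-0.285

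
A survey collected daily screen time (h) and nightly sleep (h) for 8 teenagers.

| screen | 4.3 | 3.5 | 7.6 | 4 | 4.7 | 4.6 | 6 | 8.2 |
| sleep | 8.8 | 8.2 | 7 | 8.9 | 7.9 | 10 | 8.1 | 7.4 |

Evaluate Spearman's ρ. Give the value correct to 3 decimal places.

-0.738

Rank screen: 3, 1, 7, 2, 5, 4, 6, 8
Rank sleep: 6, 5, 1, 7, 3, 8, 4, 2
d = rank(screen) − rank(sleep): -3, -4, 6, -5, 2, -4, 2, 6; Σd² = 146
ρ = 1 − 6Σd² / [n(n²−1)] = 1 − 6×146 / (8×63) = 1 − 876/504 ≈ -0.738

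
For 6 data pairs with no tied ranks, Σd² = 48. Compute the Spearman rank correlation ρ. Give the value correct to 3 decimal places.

ρ = 1 − 6Σd² / [n(n²−1)] = 1 − 6×48 / (6×35)
  = 1 − 288/210 = 1 − 1.3714 ≈ -0.371

-0.371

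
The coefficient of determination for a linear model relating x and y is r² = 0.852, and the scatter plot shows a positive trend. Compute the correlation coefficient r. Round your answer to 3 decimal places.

|r| = √0.852 = 0.923
The association is positive, so r = 0.923.

0.923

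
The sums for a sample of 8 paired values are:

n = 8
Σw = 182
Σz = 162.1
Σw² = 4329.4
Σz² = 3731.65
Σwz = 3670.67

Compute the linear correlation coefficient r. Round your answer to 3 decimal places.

r = (nΣwz − ΣwΣz) / √[(nΣw² − (Σw)²)(nΣz² − (Σz)²)]
Numerator: 8×3670.67 − 182×162.1 = -136.84
Denominator: √[(34635.2 − 33124)(29853.2 − 26276.41)] = √[1511.2 × 3576.79] = 2324.9183
r = -136.84 / 2324.9183 ≈ -0.059

-0.059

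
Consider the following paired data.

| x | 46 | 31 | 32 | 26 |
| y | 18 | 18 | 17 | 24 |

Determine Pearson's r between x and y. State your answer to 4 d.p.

-0.5432

n = 4, Σx = 135, Σy = 77, Σx² = 4777, Σy² = 1513, Σxy = 2554
nΣxy − ΣxΣy = 10216 − 10395 = -179
nΣx² − (Σx)² = 19108 − 18225 = 883; nΣy² − (Σy)² = 6052 − 5929 = 123
r = -179 / √(883 × 123) = -179 / 329.5588 ≈ -0.5432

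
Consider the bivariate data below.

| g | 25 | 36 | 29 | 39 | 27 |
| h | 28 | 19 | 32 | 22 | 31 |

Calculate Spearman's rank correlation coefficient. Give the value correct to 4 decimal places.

-0.5000

Rank g: 1, 4, 3, 5, 2
Rank h: 3, 1, 5, 2, 4
d = rank(g) − rank(h): -2, 3, -2, 3, -2; Σd² = 30
ρ = 1 − 6Σd² / [n(n²−1)] = 1 − 6×30 / (5×24) = 1 − 180/120 ≈ -0.5000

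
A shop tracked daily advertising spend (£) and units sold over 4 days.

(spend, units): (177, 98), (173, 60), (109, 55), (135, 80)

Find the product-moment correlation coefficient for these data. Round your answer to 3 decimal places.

0.527

n = 4, Σx = 594, Σy = 293, Σx² = 91364, Σy² = 22629, Σxy = 44521
nΣxy − ΣxΣy = 178084 − 174042 = 4042
nΣx² − (Σx)² = 365456 − 352836 = 12620; nΣy² − (Σy)² = 90516 − 85849 = 4667
r = 4042 / √(12620 × 4667) = 4042 / 7674.4733 ≈ 0.527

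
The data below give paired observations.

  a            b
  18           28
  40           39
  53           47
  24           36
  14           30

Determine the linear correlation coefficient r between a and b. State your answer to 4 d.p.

n = 5, Σa = 149, Σb = 180, Σa² = 5505, Σb² = 6710, Σab = 5839
nΣab − ΣaΣb = 29195 − 26820 = 2375
nΣa² − (Σa)² = 27525 − 22201 = 5324; nΣb² − (Σb)² = 33550 − 32400 = 1150
r = 2375 / √(5324 × 1150) = 2375 / 2474.3888 ≈ 0.9598

0.9598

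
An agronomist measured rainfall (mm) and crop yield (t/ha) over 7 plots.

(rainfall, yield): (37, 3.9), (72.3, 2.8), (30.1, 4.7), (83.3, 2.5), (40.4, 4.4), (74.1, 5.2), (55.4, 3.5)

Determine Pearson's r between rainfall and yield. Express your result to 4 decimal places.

-0.4903

n = 7, Σx = 392.6, Σy = 27, Σx² = 24633.32, Σy² = 110.04, Σxy = 1453.44
nΣxy − ΣxΣy = 10174.08 − 10600.2 = -426.12
nΣx² − (Σx)² = 172433.24 − 154134.76 = 18298.48; nΣy² − (Σy)² = 770.28 − 729 = 41.28
r = -426.12 / √(18298.48 × 41.28) = -426.12 / 869.1152 ≈ -0.4903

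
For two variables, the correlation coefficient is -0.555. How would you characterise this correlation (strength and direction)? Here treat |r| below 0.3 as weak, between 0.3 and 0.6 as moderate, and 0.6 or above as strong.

moderate negative

r = -0.555 < 0 so the relationship is negative.
|r| = 0.555, which falls in the moderate range.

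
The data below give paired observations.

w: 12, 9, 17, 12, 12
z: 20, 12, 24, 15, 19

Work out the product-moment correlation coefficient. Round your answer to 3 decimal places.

0.898

n = 5, Σw = 62, Σz = 90, Σw² = 802, Σz² = 1706, Σwz = 1164
nΣwz − ΣwΣz = 5820 − 5580 = 240
nΣw² − (Σw)² = 4010 − 3844 = 166; nΣz² − (Σz)² = 8530 − 8100 = 430
r = 240 / √(166 × 430) = 240 / 267.1704 ≈ 0.898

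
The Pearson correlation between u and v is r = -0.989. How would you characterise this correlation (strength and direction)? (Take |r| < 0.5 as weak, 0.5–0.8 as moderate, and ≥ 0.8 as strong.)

r = -0.989 < 0 so the relationship is negative.
|r| = 0.989, which falls in the strong range.

strong negative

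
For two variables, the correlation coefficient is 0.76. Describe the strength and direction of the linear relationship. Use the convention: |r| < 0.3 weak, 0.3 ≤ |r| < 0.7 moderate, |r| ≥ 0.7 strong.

r = 0.76 > 0 so the relationship is positive.
|r| = 0.76, which falls in the strong range.

strong positive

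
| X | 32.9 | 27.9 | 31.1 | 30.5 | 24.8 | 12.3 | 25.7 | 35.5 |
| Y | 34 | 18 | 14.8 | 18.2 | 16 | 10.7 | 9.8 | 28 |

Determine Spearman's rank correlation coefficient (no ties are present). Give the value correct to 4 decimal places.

0.7381

Rank X: 7, 4, 6, 5, 2, 1, 3, 8
Rank Y: 8, 5, 3, 6, 4, 2, 1, 7
d = rank(X) − rank(Y): -1, -1, 3, -1, -2, -1, 2, 1; Σd² = 22
ρ = 1 − 6Σd² / [n(n²−1)] = 1 − 6×22 / (8×63) = 1 − 132/504 ≈ 0.7381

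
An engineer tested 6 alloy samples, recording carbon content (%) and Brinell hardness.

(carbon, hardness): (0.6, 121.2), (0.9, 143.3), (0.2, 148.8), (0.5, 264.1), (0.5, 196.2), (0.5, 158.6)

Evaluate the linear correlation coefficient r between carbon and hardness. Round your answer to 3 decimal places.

-0.166

n = 6, Σx = 3.2, Σy = 1032.2, Σx² = 1.96, Σy² = 190762.98, Σxy = 540.9
nΣxy − ΣxΣy = 3245.4 − 3303.04 = -57.64
nΣx² − (Σx)² = 11.76 − 10.24 = 1.52; nΣy² − (Σy)² = 1144577.88 − 1065436.84 = 79141.04
r = -57.64 / √(1.52 × 79141.04) = -57.64 / 346.8348 ≈ -0.166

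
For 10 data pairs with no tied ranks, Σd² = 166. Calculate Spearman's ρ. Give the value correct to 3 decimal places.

ρ = 1 − 6Σd² / [n(n²−1)] = 1 − 6×166 / (10×99)
  = 1 − 996/990 = 1 − 1.0061 ≈ -0.006

-0.006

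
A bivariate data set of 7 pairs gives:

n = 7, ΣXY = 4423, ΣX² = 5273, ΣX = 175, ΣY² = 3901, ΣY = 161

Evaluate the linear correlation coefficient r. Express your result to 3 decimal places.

r = (nΣXY − ΣXΣY) / √[(nΣX² − (ΣX)²)(nΣY² − (ΣY)²)]
Numerator: 7×4423 − 175×161 = 2786
Denominator: √[(36911 − 30625)(27307 − 25921)] = √[6286 × 1386] = 2951.6768
r = 2786 / 2951.6768 ≈ 0.944

0.944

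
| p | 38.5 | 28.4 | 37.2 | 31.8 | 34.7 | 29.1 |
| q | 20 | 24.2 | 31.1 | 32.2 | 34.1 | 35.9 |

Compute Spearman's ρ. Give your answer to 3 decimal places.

-0.371

Rank p: 6, 1, 5, 3, 4, 2
Rank q: 1, 2, 3, 4, 5, 6
d = rank(p) − rank(q): 5, -1, 2, -1, -1, -4; Σd² = 48
ρ = 1 − 6Σd² / [n(n²−1)] = 1 − 6×48 / (6×35) = 1 − 288/210 ≈ -0.371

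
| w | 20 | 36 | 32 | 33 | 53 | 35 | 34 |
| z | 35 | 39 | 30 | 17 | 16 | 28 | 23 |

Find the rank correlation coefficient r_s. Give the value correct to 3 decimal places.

Rank w: 1, 6, 2, 3, 7, 5, 4
Rank z: 6, 7, 5, 2, 1, 4, 3
d = rank(w) − rank(z): -5, -1, -3, 1, 6, 1, 1; Σd² = 74
ρ = 1 − 6Σd² / [n(n²−1)] = 1 − 6×74 / (7×48) = 1 − 444/336 ≈ -0.321

-0.321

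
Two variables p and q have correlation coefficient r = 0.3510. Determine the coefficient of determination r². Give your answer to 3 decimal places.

r² = (0.3510)² = 0.123

0.123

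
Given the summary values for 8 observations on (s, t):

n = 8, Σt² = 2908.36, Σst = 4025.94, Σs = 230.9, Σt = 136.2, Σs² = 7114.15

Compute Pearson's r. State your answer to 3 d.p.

0.184

r = (nΣst − ΣsΣt) / √[(nΣs² − (Σs)²)(nΣt² − (Σt)²)]
Numerator: 8×4025.94 − 230.9×136.2 = 758.94
Denominator: √[(56913.2 − 53314.81)(23266.88 − 18550.44)] = √[3598.39 × 4716.44] = 4119.6590
r = 758.94 / 4119.6590 ≈ 0.184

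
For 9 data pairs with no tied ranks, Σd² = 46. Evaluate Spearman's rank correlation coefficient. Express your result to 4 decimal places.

ρ = 1 − 6Σd² / [n(n²−1)] = 1 − 6×46 / (9×80)
  = 1 − 276/720 = 1 − 0.38333 ≈ 0.6167

0.6167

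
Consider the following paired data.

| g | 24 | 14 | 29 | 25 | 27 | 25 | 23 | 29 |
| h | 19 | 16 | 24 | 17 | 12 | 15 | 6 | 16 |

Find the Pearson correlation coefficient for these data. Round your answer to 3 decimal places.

0.227

n = 8, Σg = 196, Σh = 125, Σg² = 4962, Σh² = 2143, Σgh = 3102
nΣgh − ΣgΣh = 24816 − 24500 = 316
nΣg² − (Σg)² = 39696 − 38416 = 1280; nΣh² − (Σh)² = 17144 − 15625 = 1519
r = 316 / √(1280 × 1519) = 316 / 1394.3888 ≈ 0.227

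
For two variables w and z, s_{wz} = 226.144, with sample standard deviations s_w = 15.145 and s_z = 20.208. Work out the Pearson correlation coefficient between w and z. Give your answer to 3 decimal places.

0.739

r = Cov(w,z) / (s_w · s_z) = 226.144 / (15.145 × 20.208)
  = 226.144 / 306.0502 ≈ 0.739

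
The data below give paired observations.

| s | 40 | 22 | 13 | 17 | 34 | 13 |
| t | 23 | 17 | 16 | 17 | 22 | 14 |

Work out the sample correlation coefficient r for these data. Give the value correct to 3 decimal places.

0.971

n = 6, Σs = 139, Σt = 109, Σs² = 3867, Σt² = 2043, Σst = 2721
nΣst − ΣsΣt = 16326 − 15151 = 1175
nΣs² − (Σs)² = 23202 − 19321 = 3881; nΣt² − (Σt)² = 12258 − 11881 = 377
r = 1175 / √(3881 × 377) = 1175 / 1209.6020 ≈ 0.971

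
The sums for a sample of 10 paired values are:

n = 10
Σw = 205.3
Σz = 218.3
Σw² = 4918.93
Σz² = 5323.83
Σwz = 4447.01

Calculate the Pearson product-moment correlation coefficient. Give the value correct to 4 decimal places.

-0.0553

r = (nΣwz − ΣwΣz) / √[(nΣw² − (Σw)²)(nΣz² − (Σz)²)]
Numerator: 10×4447.01 − 205.3×218.3 = -346.89
Denominator: √[(49189.3 − 42148.09)(53238.3 − 47654.89)] = √[7041.21 × 5583.41] = 6270.0847
r = -346.89 / 6270.0847 ≈ -0.0553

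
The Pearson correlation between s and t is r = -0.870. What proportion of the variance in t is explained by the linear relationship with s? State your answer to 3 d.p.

r² = (-0.870)² = 0.757

0.757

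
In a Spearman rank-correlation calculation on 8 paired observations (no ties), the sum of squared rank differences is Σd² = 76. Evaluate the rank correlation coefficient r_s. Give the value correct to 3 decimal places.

0.095

ρ = 1 − 6Σd² / [n(n²−1)] = 1 − 6×76 / (8×63)
  = 1 − 456/504 = 1 − 0.9048 ≈ 0.095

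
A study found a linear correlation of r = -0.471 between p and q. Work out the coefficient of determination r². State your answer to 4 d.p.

r² = (-0.471)² = 0.2218

0.2218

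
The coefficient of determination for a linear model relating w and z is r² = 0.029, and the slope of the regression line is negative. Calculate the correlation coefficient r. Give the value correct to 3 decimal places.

|r| = √0.029 = 0.170
The association is negative, so r = −0.170.

-0.170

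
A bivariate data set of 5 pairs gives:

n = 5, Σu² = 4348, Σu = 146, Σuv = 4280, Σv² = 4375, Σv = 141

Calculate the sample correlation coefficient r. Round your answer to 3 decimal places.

0.885

r = (nΣuv − ΣuΣv) / √[(nΣu² − (Σu)²)(nΣv² − (Σv)²)]
Numerator: 5×4280 − 146×141 = 814
Denominator: √[(21740 − 21316)(21875 − 19881)] = √[424 × 1994] = 919.4868
r = 814 / 919.4868 ≈ 0.885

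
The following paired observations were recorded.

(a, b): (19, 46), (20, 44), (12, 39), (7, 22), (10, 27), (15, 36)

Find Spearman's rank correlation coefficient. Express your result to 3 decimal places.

0.886

Rank a: 5, 6, 3, 1, 2, 4
Rank b: 6, 5, 4, 1, 2, 3
d = rank(a) − rank(b): -1, 1, -1, 0, 0, 1; Σd² = 4
ρ = 1 − 6Σd² / [n(n²−1)] = 1 − 6×4 / (6×35) = 1 − 24/210 ≈ 0.886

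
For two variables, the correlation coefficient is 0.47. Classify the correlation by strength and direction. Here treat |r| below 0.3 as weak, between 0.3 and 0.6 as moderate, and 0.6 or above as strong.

r = 0.47 > 0 so the relationship is positive.
|r| = 0.47, which falls in the moderate range.

moderate positive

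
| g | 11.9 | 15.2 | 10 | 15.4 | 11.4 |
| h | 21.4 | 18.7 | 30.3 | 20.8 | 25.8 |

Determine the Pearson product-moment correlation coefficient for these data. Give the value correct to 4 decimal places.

n = 5, Σg = 63.9, Σh = 117, Σg² = 839.77, Σh² = 2824.02, Σgh = 1456.34
nΣgh − ΣgΣh = 7281.7 − 7476.3 = -194.6
nΣg² − (Σg)² = 4198.85 − 4083.21 = 115.64; nΣh² − (Σh)² = 14120.1 − 13689 = 431.1
r = -194.6 / √(115.64 × 431.1) = -194.6 / 223.2765 ≈ -0.8716

-0.8716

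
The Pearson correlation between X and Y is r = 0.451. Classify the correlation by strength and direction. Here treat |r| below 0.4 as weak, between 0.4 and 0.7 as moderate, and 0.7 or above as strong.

moderate positive

r = 0.451 > 0 so the relationship is positive.
|r| = 0.451, which falls in the moderate range.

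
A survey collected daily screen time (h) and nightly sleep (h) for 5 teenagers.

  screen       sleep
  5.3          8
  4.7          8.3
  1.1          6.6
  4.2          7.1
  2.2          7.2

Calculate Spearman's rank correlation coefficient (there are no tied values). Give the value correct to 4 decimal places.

Rank screen: 5, 4, 1, 3, 2
Rank sleep: 4, 5, 1, 2, 3
d = rank(screen) − rank(sleep): 1, -1, 0, 1, -1; Σd² = 4
ρ = 1 − 6Σd² / [n(n²−1)] = 1 − 6×4 / (5×24) = 1 − 24/120 ≈ 0.8000

0.8000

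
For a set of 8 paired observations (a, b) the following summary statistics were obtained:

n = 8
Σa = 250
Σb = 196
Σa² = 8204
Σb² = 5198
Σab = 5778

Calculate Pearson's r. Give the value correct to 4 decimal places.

r = (nΣab − ΣaΣb) / √[(nΣa² − (Σa)²)(nΣb² − (Σb)²)]
Numerator: 8×5778 − 250×196 = -2776
Denominator: √[(65632 − 62500)(41584 − 38416)] = √[3132 × 3168] = 3149.9486
r = -2776 / 3149.9486 ≈ -0.8813

-0.8813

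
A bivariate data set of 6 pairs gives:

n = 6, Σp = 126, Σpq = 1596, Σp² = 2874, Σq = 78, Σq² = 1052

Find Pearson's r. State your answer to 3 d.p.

r = (nΣpq − ΣpΣq) / √[(nΣp² − (Σp)²)(nΣq² − (Σq)²)]
Numerator: 6×1596 − 126×78 = -252
Denominator: √[(17244 − 15876)(6312 − 6084)] = √[1368 × 228] = 558.4837
r = -252 / 558.4837 ≈ -0.451

-0.451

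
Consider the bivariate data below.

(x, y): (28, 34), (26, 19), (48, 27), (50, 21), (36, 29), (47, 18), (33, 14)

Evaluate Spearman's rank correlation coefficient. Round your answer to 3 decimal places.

Rank x: 2, 1, 6, 7, 4, 5, 3
Rank y: 7, 3, 5, 4, 6, 2, 1
d = rank(x) − rank(y): -5, -2, 1, 3, -2, 3, 2; Σd² = 56
ρ = 1 − 6Σd² / [n(n²−1)] = 1 − 6×56 / (7×48) = 1 − 336/336 ≈ 0.000

0.000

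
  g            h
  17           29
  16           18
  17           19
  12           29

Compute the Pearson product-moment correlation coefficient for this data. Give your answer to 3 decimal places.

-0.472

n = 4, Σg = 62, Σh = 95, Σg² = 978, Σh² = 2367, Σgh = 1452
nΣgh − ΣgΣh = 5808 − 5890 = -82
nΣg² − (Σg)² = 3912 − 3844 = 68; nΣh² − (Σh)² = 9468 − 9025 = 443
r = -82 / √(68 × 443) = -82 / 173.5627 ≈ -0.472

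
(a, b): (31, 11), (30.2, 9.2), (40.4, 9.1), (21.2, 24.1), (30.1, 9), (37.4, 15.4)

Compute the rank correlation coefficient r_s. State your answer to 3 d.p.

Rank a: 4, 3, 6, 1, 2, 5
Rank b: 4, 3, 2, 6, 1, 5
d = rank(a) − rank(b): 0, 0, 4, -5, 1, 0; Σd² = 42
ρ = 1 − 6Σd² / [n(n²−1)] = 1 − 6×42 / (6×35) = 1 − 252/210 ≈ -0.200

-0.200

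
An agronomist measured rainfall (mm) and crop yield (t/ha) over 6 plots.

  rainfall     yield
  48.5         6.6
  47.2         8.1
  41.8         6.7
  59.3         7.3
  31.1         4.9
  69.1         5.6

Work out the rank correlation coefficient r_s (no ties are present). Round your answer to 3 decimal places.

Rank rainfall: 4, 3, 2, 5, 1, 6
Rank yield: 3, 6, 4, 5, 1, 2
d = rank(rainfall) − rank(yield): 1, -3, -2, 0, 0, 4; Σd² = 30
ρ = 1 − 6Σd² / [n(n²−1)] = 1 − 6×30 / (6×35) = 1 − 180/210 ≈ 0.143

0.143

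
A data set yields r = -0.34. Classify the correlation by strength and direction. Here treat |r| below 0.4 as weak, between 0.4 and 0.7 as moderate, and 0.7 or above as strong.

r = -0.34 < 0 so the relationship is negative.
|r| = 0.34, which falls in the weak range.

weak negative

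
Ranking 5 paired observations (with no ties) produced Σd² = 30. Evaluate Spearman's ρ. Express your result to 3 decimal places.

ρ = 1 − 6Σd² / [n(n²−1)] = 1 − 6×30 / (5×24)
  = 1 − 180/120 = 1 − 1.5000 ≈ -0.500

-0.500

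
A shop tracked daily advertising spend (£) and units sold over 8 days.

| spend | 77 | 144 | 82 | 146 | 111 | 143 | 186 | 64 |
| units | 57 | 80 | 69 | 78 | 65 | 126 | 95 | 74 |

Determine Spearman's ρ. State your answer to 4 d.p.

0.6667

Rank spend: 2, 6, 3, 7, 4, 5, 8, 1
Rank units: 1, 6, 3, 5, 2, 8, 7, 4
d = rank(spend) − rank(units): 1, 0, 0, 2, 2, -3, 1, -3; Σd² = 28
ρ = 1 − 6Σd² / [n(n²−1)] = 1 − 6×28 / (8×63) = 1 − 168/504 ≈ 0.6667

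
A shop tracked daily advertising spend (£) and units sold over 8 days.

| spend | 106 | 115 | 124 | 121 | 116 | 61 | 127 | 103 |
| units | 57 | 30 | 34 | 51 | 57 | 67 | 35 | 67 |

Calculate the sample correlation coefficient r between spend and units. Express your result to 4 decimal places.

n = 8, Σx = 873, Σy = 398, Σx² = 98393, Σy² = 21358, Σxy = 41924
nΣxy − ΣxΣy = 335392 − 347454 = -12062
nΣx² − (Σx)² = 787144 − 762129 = 25015; nΣy² − (Σy)² = 170864 − 158404 = 12460
r = -12062 / √(25015 × 12460) = -12062 / 17654.6566 ≈ -0.6832

-0.6832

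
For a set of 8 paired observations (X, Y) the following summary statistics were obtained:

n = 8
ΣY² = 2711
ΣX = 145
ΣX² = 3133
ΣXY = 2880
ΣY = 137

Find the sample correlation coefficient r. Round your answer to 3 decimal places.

0.925

r = (nΣXY − ΣXΣY) / √[(nΣX² − (ΣX)²)(nΣY² − (ΣY)²)]
Numerator: 8×2880 − 145×137 = 3175
Denominator: √[(25064 − 21025)(21688 − 18769)] = √[4039 × 2919] = 3433.6338
r = 3175 / 3433.6338 ≈ 0.925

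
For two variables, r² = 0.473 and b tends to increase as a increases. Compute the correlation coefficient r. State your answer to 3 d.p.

0.688

|r| = √0.473 = 0.688
The association is positive, so r = 0.688.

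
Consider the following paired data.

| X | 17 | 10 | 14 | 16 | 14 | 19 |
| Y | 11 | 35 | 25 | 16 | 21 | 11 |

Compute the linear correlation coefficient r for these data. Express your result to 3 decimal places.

n = 6, ΣX = 90, ΣY = 119, ΣX² = 1398, ΣY² = 2789, ΣXY = 1646
nΣXY − ΣXΣY = 9876 − 10710 = -834
nΣX² − (ΣX)² = 8388 − 8100 = 288; nΣY² − (ΣY)² = 16734 − 14161 = 2573
r = -834 / √(288 × 2573) = -834 / 860.8275 ≈ -0.969

-0.969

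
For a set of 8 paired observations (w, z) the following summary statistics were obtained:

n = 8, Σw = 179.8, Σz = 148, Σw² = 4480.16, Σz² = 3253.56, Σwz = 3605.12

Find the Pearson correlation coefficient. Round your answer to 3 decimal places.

r = (nΣwz − ΣwΣz) / √[(nΣw² − (Σw)²)(nΣz² − (Σz)²)]
Numerator: 8×3605.12 − 179.8×148 = 2230.56
Denominator: √[(35841.28 − 32328.04)(26028.48 − 21904)] = √[3513.24 × 4124.48] = 3806.6111
r = 2230.56 / 3806.6111 ≈ 0.586

0.586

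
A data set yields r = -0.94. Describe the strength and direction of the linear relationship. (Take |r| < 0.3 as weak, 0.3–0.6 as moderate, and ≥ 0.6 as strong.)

strong negative

r = -0.94 < 0 so the relationship is negative.
|r| = 0.94, which falls in the strong range.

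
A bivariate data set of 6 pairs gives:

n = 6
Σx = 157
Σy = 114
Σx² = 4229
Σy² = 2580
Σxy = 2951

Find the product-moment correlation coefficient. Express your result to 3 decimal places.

-0.143

r = (nΣxy − ΣxΣy) / √[(nΣx² − (Σx)²)(nΣy² − (Σy)²)]
Numerator: 6×2951 − 157×114 = -192
Denominator: √[(25374 − 24649)(15480 − 12996)] = √[725 × 2484] = 1341.9762
r = -192 / 1341.9762 ≈ -0.143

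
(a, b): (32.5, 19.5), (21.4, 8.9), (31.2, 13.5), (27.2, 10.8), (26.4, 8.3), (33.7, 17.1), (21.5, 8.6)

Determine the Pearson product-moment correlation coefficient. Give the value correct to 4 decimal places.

n = 7, Σa = 193.9, Σb = 86.7, Σa² = 5522.39, Σb² = 1193.61, Σab = 2519.46
nΣab − ΣaΣb = 17636.22 − 16811.13 = 825.09
nΣa² − (Σa)² = 38656.73 − 37597.21 = 1059.52; nΣb² − (Σb)² = 8355.27 − 7516.89 = 838.38
r = 825.09 / √(1059.52 × 838.38) = 825.09 / 942.4863 ≈ 0.8754

0.8754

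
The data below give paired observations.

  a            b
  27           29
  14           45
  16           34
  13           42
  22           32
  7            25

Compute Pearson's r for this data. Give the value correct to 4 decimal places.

n = 6, Σa = 99, Σb = 207, Σa² = 1883, Σb² = 7435, Σab = 3382
nΣab − ΣaΣb = 20292 − 20493 = -201
nΣa² − (Σa)² = 11298 − 9801 = 1497; nΣb² − (Σb)² = 44610 − 42849 = 1761
r = -201 / √(1497 × 1761) = -201 / 1623.6431 ≈ -0.1238

-0.1238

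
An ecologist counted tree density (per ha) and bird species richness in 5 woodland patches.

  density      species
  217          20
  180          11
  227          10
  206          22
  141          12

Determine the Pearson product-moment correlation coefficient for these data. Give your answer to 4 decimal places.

n = 5, Σx = 971, Σy = 75, Σx² = 193335, Σy² = 1249, Σxy = 14814
nΣxy − ΣxΣy = 74070 − 72825 = 1245
nΣx² − (Σx)² = 966675 − 942841 = 23834; nΣy² − (Σy)² = 6245 − 5625 = 620
r = 1245 / √(23834 × 620) = 1245 / 3844.0968 ≈ 0.3239

0.3239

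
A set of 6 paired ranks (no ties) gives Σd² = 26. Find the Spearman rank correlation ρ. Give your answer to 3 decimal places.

0.257

ρ = 1 − 6Σd² / [n(n²−1)] = 1 − 6×26 / (6×35)
  = 1 − 156/210 = 1 − 0.7429 ≈ 0.257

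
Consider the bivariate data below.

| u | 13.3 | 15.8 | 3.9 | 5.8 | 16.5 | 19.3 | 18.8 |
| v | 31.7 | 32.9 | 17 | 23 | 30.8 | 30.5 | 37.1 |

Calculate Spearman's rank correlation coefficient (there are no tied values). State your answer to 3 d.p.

Rank u: 3, 4, 1, 2, 5, 7, 6
Rank v: 5, 6, 1, 2, 4, 3, 7
d = rank(u) − rank(v): -2, -2, 0, 0, 1, 4, -1; Σd² = 26
ρ = 1 − 6Σd² / [n(n²−1)] = 1 − 6×26 / (7×48) = 1 − 156/336 ≈ 0.536

0.536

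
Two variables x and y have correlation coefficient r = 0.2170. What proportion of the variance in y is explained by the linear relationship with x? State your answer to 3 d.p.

0.047

r² = (0.2170)² = 0.047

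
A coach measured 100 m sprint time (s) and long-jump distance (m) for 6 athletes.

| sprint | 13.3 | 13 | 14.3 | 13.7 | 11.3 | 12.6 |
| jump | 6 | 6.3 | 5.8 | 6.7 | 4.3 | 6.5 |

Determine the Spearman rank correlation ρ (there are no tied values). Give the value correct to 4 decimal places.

0.2000

Rank sprint: 4, 3, 6, 5, 1, 2
Rank jump: 3, 4, 2, 6, 1, 5
d = rank(sprint) − rank(jump): 1, -1, 4, -1, 0, -3; Σd² = 28
ρ = 1 − 6Σd² / [n(n²−1)] = 1 − 6×28 / (6×35) = 1 − 168/210 ≈ 0.2000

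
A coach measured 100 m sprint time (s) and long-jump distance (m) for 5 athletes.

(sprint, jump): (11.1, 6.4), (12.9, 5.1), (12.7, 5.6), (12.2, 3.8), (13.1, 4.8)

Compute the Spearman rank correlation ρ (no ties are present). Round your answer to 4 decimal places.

Rank sprint: 1, 4, 3, 2, 5
Rank jump: 5, 3, 4, 1, 2
d = rank(sprint) − rank(jump): -4, 1, -1, 1, 3; Σd² = 28
ρ = 1 − 6Σd² / [n(n²−1)] = 1 − 6×28 / (5×24) = 1 − 168/120 ≈ -0.4000

-0.4000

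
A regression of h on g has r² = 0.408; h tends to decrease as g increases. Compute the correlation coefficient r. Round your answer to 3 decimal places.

|r| = √0.408 = 0.639
The association is negative, so r = −0.639.

-0.639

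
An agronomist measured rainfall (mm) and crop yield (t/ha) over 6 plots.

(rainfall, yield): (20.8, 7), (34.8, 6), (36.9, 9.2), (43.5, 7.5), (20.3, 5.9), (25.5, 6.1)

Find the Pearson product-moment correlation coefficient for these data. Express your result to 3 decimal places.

n = 6, Σx = 181.8, Σy = 41.7, Σx² = 5959.88, Σy² = 297.91, Σxy = 1295.45
nΣxy − ΣxΣy = 7772.7 − 7581.06 = 191.64
nΣx² − (Σx)² = 35759.28 − 33051.24 = 2708.04; nΣy² − (Σy)² = 1787.46 − 1738.89 = 48.57
r = 191.64 / √(2708.04 × 48.57) = 191.64 / 362.6700 ≈ 0.528

0.528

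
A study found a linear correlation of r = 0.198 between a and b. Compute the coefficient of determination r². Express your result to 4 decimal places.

0.0392

r² = (0.198)² = 0.0392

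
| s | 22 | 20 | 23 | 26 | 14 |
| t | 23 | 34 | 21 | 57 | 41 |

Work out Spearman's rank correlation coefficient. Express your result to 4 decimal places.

0.0000

Rank s: 3, 2, 4, 5, 1
Rank t: 2, 3, 1, 5, 4
d = rank(s) − rank(t): 1, -1, 3, 0, -3; Σd² = 20
ρ = 1 − 6Σd² / [n(n²−1)] = 1 − 6×20 / (5×24) = 1 − 120/120 ≈ 0.0000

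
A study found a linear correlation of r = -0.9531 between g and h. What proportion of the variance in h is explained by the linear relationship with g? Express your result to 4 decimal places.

0.9084

r² = (-0.9531)² = 0.9084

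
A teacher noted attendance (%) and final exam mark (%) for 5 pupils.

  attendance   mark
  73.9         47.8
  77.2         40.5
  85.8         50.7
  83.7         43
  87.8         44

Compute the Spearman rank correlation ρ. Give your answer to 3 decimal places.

Rank attendance: 1, 2, 4, 3, 5
Rank mark: 4, 1, 5, 2, 3
d = rank(attendance) − rank(mark): -3, 1, -1, 1, 2; Σd² = 16
ρ = 1 − 6Σd² / [n(n²−1)] = 1 − 6×16 / (5×24) = 1 − 96/120 ≈ 0.200

0.200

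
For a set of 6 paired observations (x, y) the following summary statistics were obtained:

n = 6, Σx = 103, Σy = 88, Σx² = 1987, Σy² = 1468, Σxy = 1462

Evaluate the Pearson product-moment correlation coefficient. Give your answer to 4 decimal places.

-0.2470

r = (nΣxy − ΣxΣy) / √[(nΣx² − (Σx)²)(nΣy² − (Σy)²)]
Numerator: 6×1462 − 103×88 = -292
Denominator: √[(11922 − 10609)(8808 − 7744)] = √[1313 × 1064] = 1181.9611
r = -292 / 1181.9611 ≈ -0.2470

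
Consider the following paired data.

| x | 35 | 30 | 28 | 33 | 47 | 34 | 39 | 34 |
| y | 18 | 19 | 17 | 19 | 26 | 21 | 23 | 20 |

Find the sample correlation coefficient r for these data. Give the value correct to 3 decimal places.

0.926

n = 8, Σx = 280, Σy = 163, Σx² = 10040, Σy² = 3381, Σxy = 5816
nΣxy − ΣxΣy = 46528 − 45640 = 888
nΣx² − (Σx)² = 80320 − 78400 = 1920; nΣy² − (Σy)² = 27048 − 26569 = 479
r = 888 / √(1920 × 479) = 888 / 958.9995 ≈ 0.926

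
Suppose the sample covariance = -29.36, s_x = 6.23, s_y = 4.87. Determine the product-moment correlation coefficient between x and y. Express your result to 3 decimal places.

-0.968

r = Cov(x,y) / (s_x · s_y) = -29.36 / (6.23 × 4.87)
  = -29.36 / 30.3401 ≈ -0.968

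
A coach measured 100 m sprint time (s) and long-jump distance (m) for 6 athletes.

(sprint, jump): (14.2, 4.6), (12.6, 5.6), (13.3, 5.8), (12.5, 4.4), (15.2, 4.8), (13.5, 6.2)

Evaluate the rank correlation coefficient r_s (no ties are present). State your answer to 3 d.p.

Rank sprint: 5, 2, 3, 1, 6, 4
Rank jump: 2, 4, 5, 1, 3, 6
d = rank(sprint) − rank(jump): 3, -2, -2, 0, 3, -2; Σd² = 30
ρ = 1 − 6Σd² / [n(n²−1)] = 1 − 6×30 / (6×35) = 1 − 180/210 ≈ 0.143

0.143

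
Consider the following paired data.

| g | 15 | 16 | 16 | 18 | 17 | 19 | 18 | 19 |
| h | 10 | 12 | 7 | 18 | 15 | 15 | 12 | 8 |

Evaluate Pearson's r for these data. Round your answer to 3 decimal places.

0.326

n = 8, Σg = 138, Σh = 97, Σg² = 2396, Σh² = 1275, Σgh = 1686
nΣgh − ΣgΣh = 13488 − 13386 = 102
nΣg² − (Σg)² = 19168 − 19044 = 124; nΣh² − (Σh)² = 10200 − 9409 = 791
r = 102 / √(124 × 791) = 102 / 313.1837 ≈ 0.326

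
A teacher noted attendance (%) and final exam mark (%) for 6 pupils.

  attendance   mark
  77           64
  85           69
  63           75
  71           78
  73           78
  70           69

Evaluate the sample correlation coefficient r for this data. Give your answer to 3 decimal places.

n = 6, Σx = 439, Σy = 433, Σx² = 32393, Σy² = 31411, Σxy = 31580
nΣxy − ΣxΣy = 189480 − 190087 = -607
nΣx² − (Σx)² = 194358 − 192721 = 1637; nΣy² − (Σy)² = 188466 − 187489 = 977
r = -607 / √(1637 × 977) = -607 / 1264.6537 ≈ -0.480

-0.480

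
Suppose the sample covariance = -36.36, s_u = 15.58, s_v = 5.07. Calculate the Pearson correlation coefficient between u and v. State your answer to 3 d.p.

r = Cov(u,v) / (s_u · s_v) = -36.36 / (15.58 × 5.07)
  = -36.36 / 78.9906 ≈ -0.460

-0.460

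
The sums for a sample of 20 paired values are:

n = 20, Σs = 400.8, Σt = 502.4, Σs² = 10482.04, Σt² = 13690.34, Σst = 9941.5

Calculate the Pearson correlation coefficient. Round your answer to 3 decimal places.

r = (nΣst − ΣsΣt) / √[(nΣs² − (Σs)²)(nΣt² − (Σt)²)]
Numerator: 20×9941.5 − 400.8×502.4 = -2531.92
Denominator: √[(209640.8 − 160640.64)(273806.8 − 252405.76)] = √[49000.16 × 21401.04] = 32382.9335
r = -2531.92 / 32382.9335 ≈ -0.078

-0.078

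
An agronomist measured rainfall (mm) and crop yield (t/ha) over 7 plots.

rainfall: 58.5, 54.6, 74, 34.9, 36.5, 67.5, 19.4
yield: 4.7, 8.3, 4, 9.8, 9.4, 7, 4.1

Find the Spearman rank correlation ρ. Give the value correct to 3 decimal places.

-0.429

Rank rainfall: 5, 4, 7, 2, 3, 6, 1
Rank yield: 3, 5, 1, 7, 6, 4, 2
d = rank(rainfall) − rank(yield): 2, -1, 6, -5, -3, 2, -1; Σd² = 80
ρ = 1 − 6Σd² / [n(n²−1)] = 1 − 6×80 / (7×48) = 1 − 480/336 ≈ -0.429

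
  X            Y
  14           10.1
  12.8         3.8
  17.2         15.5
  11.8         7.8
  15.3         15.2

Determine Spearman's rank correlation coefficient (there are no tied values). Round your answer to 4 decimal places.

Rank X: 3, 2, 5, 1, 4
Rank Y: 3, 1, 5, 2, 4
d = rank(X) − rank(Y): 0, 1, 0, -1, 0; Σd² = 2
ρ = 1 − 6Σd² / [n(n²−1)] = 1 − 6×2 / (5×24) = 1 − 12/120 ≈ 0.9000

0.9000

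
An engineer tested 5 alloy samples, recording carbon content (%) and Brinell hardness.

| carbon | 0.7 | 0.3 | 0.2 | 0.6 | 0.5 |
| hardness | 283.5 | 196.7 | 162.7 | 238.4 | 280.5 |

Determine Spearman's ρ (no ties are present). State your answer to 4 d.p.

0.9000

Rank carbon: 5, 2, 1, 4, 3
Rank hardness: 5, 2, 1, 3, 4
d = rank(carbon) − rank(hardness): 0, 0, 0, 1, -1; Σd² = 2
ρ = 1 − 6Σd² / [n(n²−1)] = 1 − 6×2 / (5×24) = 1 − 12/120 ≈ 0.9000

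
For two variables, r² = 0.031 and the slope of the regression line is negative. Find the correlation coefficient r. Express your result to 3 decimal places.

|r| = √0.031 = 0.176
The association is negative, so r = −0.176.

-0.176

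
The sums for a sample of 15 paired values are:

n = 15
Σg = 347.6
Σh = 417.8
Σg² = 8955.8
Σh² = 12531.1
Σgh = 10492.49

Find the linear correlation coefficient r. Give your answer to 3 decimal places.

r = (nΣgh − ΣgΣh) / √[(nΣg² − (Σg)²)(nΣh² − (Σh)²)]
Numerator: 15×10492.49 − 347.6×417.8 = 12160.07
Denominator: √[(134337 − 120825.76)(187966.5 − 174556.84)] = √[13511.24 × 13409.66] = 13460.3542
r = 12160.07 / 13460.3542 ≈ 0.903

0.903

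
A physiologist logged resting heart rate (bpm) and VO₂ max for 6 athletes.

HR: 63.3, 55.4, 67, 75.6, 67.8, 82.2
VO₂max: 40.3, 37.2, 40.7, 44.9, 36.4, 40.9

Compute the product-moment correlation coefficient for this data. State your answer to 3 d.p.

0.588

n = 6, Σx = 411.3, Σy = 240.4, Σx² = 28634.09, Σy² = 9678.2, Σxy = 16563.11
nΣxy − ΣxΣy = 99378.66 − 98876.52 = 502.14
nΣx² − (Σx)² = 171804.54 − 169167.69 = 2636.85; nΣy² − (Σy)² = 58069.2 − 57792.16 = 277.04
r = 502.14 / √(2636.85 × 277.04) = 502.14 / 854.7005 ≈ 0.588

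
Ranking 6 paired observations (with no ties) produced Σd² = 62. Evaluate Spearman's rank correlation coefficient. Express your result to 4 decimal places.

ρ = 1 − 6Σd² / [n(n²−1)] = 1 − 6×62 / (6×35)
  = 1 − 372/210 = 1 − 1.77143 ≈ -0.7714

-0.7714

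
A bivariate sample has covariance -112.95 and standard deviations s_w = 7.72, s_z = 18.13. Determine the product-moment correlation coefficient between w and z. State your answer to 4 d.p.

r = Cov(w,z) / (s_w · s_z) = -112.95 / (7.72 × 18.13)
  = -112.95 / 139.9636 ≈ -0.8070

-0.8070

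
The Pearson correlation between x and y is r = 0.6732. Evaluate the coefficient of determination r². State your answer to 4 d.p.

r² = (0.6732)² = 0.4532

0.4532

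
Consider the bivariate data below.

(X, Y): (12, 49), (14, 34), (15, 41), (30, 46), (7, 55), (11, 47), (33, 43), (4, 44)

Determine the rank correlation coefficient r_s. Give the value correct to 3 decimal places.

Rank X: 4, 5, 6, 7, 2, 3, 8, 1
Rank Y: 7, 1, 2, 5, 8, 6, 3, 4
d = rank(X) − rank(Y): -3, 4, 4, 2, -6, -3, 5, -3; Σd² = 124
ρ = 1 − 6Σd² / [n(n²−1)] = 1 − 6×124 / (8×63) = 1 − 744/504 ≈ -0.476

-0.476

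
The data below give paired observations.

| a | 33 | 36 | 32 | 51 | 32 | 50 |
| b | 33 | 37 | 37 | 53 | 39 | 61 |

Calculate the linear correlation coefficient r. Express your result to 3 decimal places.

n = 6, Σa = 234, Σb = 260, Σa² = 9534, Σb² = 11878, Σab = 10606
nΣab − ΣaΣb = 63636 − 60840 = 2796
nΣa² − (Σa)² = 57204 − 54756 = 2448; nΣb² − (Σb)² = 71268 − 67600 = 3668
r = 2796 / √(2448 × 3668) = 2796 / 2996.5420 ≈ 0.933

0.933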